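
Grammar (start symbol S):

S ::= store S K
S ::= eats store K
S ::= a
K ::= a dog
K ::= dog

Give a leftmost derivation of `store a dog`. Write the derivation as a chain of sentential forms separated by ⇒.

S ⇒ store S K ⇒ store a K ⇒ store a dog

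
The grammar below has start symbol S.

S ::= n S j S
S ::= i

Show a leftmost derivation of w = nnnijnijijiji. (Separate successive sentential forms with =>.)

S => nSjS   [S ::= n S j S]
nSjS => nnSjSjS   [S ::= n S j S]
nnSjSjS => nnnSjSjSjS   [S ::= n S j S]
nnnSjSjSjS => nnnijSjSjS   [S ::= i]
nnnijSjSjS => nnnijnSjSjSjS   [S ::= n S j S]
nnnijnSjSjSjS => nnnijnijSjSjS   [S ::= i]
nnnijnijSjSjS => nnnijnijijSjS   [S ::= i]
nnnijnijijSjS => nnnijnijijijS   [S ::= i]
nnnijnijijijS => nnnijnijijiji   [S ::= i]

S => nSjS => nnSjSjS => nnnSjSjSjS => nnnijSjSjS => nnnijnSjSjSjS => nnnijnijSjSjS => nnnijnijijSjS => nnnijnijijijS => nnnijnijijiji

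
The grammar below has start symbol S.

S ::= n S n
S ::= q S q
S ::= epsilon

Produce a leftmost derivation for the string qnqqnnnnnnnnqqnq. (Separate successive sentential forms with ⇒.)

S ⇒ qSq ⇒ qnSnq ⇒ qnqSqnq ⇒ qnqqSqqnq ⇒ qnqqnSnqqnq ⇒ qnqqnnSnnqqnq ⇒ qnqqnnnSnnnqqnq ⇒ qnqqnnnnSnnnnqqnq ⇒ qnqqnnnnnnnnqqnq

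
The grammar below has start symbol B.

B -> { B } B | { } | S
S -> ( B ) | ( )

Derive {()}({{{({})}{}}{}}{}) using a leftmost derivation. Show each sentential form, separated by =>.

B => {B}B => {S}B => {()}B => {()}S => {()}(B) => {()}({B}B) => {()}({{B}B}B) => {()}({{{B}B}B}B) => {()}({{{S}B}B}B) => {()}({{{(B)}B}B}B) => {()}({{{({})}B}B}B) => {()}({{{({})}{}}B}B) => {()}({{{({})}{}}{}}B) => {()}({{{({})}{}}{}}{})

B => {B}B   [B -> { B } B]
{B}B => {S}B   [B -> S]
{S}B => {()}B   [S -> ( )]
{()}B => {()}S   [B -> S]
{()}S => {()}(B)   [S -> ( B )]
{()}(B) => {()}({B}B)   [B -> { B } B]
{()}({B}B) => {()}({{B}B}B)   [B -> { B } B]
{()}({{B}B}B) => {()}({{{B}B}B}B)   [B -> { B } B]
{()}({{{B}B}B}B) => {()}({{{S}B}B}B)   [B -> S]
{()}({{{S}B}B}B) => {()}({{{(B)}B}B}B)   [S -> ( B )]
{()}({{{(B)}B}B}B) => {()}({{{({})}B}B}B)   [B -> { }]
{()}({{{({})}B}B}B) => {()}({{{({})}{}}B}B)   [B -> { }]
{()}({{{({})}{}}B}B) => {()}({{{({})}{}}{}}B)   [B -> { }]
{()}({{{({})}{}}{}}B) => {()}({{{({})}{}}{}}{})   [B -> { }]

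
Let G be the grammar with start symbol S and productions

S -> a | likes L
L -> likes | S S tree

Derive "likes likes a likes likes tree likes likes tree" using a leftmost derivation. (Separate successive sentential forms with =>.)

S => likes L => likes S S tree => likes likes L S tree => likes likes S S tree S tree => likes likes a S tree S tree => likes likes a likes L tree S tree => likes likes a likes likes tree S tree => likes likes a likes likes tree likes L tree => likes likes a likes likes tree likes likes tree

S => likes L   [S -> likes L]
likes L => likes S S tree   [L -> S S tree]
likes S S tree => likes likes L S tree   [S -> likes L]
likes likes L S tree => likes likes S S tree S tree   [L -> S S tree]
likes likes S S tree S tree => likes likes a S tree S tree   [S -> a]
likes likes a S tree S tree => likes likes a likes L tree S tree   [S -> likes L]
likes likes a likes L tree S tree => likes likes a likes likes tree S tree   [L -> likes]
likes likes a likes likes tree S tree => likes likes a likes likes tree likes L tree   [S -> likes L]
likes likes a likes likes tree likes L tree => likes likes a likes likes tree likes likes tree   [L -> likes]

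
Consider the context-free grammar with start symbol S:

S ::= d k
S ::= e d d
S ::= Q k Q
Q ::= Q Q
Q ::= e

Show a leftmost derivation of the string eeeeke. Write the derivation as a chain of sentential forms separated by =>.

S=>QkQ=>QQkQ=>QQQkQ=>QQQQkQ=>eQQQkQ=>eeQQkQ=>eeeQkQ=>eeeekQ=>eeeeke

S => QkQ   [S ::= Q k Q]
QkQ => QQkQ   [Q ::= Q Q]
QQkQ => QQQkQ   [Q ::= Q Q]
QQQkQ => QQQQkQ   [Q ::= Q Q]
QQQQkQ => eQQQkQ   [Q ::= e]
eQQQkQ => eeQQkQ   [Q ::= e]
eeQQkQ => eeeQkQ   [Q ::= e]
eeeQkQ => eeeekQ   [Q ::= e]
eeeekQ => eeeeke   [Q ::= e]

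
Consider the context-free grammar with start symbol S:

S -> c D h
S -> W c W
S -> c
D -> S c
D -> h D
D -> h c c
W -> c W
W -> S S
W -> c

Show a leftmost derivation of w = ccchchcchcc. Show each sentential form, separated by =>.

S => WcW   [S -> W c W]
WcW => SScW   [W -> S S]
SScW => cDhScW   [S -> c D h]
cDhScW => cSchScW   [D -> S c]
cSchScW => ccchScW   [S -> c]
ccchScW => ccchcDhcW   [S -> c D h]
ccchcDhcW => ccchchDhcW   [D -> h D]
ccchchDhcW => ccchchSchcW   [D -> S c]
ccchchSchcW => ccchchcchcW   [S -> c]
ccchchcchcW => ccchchcchcc   [W -> c]

S => WcW => SScW => cDhScW => cSchScW => ccchScW => ccchcDhcW => ccchchDhcW => ccchchSchcW => ccchchcchcW => ccchchcchcc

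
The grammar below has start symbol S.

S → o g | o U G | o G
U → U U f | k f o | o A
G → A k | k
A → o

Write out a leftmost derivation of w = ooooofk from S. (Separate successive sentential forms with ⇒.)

S ⇒ oUG   [S → o U G]
oUG ⇒ oUUfG   [U → U U f]
oUUfG ⇒ ooAUfG   [U → o A]
ooAUfG ⇒ oooUfG   [A → o]
oooUfG ⇒ ooooAfG   [U → o A]
ooooAfG ⇒ ooooofG   [A → o]
ooooofG ⇒ ooooofk   [G → k]

S ⇒ oUG ⇒ oUUfG ⇒ ooAUfG ⇒ oooUfG ⇒ ooooAfG ⇒ ooooofG ⇒ ooooofk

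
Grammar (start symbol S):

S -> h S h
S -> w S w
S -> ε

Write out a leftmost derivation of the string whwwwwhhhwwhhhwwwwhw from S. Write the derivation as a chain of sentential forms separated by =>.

S => wSw => whShw => whwSwhw => whwwSwwhw => whwwwSwwwhw => whwwwwSwwwwhw => whwwwwhShwwwwhw => whwwwwhhShhwwwwhw => whwwwwhhhShhhwwwwhw => whwwwwhhhwSwhhhwwwwhw => whwwwwhhhwwhhhwwwwhw

S => wSw   [S -> w S w]
wSw => whShw   [S -> h S h]
whShw => whwSwhw   [S -> w S w]
whwSwhw => whwwSwwhw   [S -> w S w]
whwwSwwhw => whwwwSwwwhw   [S -> w S w]
whwwwSwwwhw => whwwwwSwwwwhw   [S -> w S w]
whwwwwSwwwwhw => whwwwwhShwwwwhw   [S -> h S h]
whwwwwhShwwwwhw => whwwwwhhShhwwwwhw   [S -> h S h]
whwwwwhhShhwwwwhw => whwwwwhhhShhhwwwwhw   [S -> h S h]
whwwwwhhhShhhwwwwhw => whwwwwhhhwSwhhhwwwwhw   [S -> w S w]
whwwwwhhhwSwhhhwwwwhw => whwwwwhhhwwhhhwwwwhw   [S -> ε]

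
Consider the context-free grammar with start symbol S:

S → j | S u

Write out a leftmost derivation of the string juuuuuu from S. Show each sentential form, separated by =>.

S => Su => Suu => Suuu => Suuuu => Suuuuu => Suuuuuu => juuuuuu

S => Su   [S → S u]
Su => Suu   [S → S u]
Suu => Suuu   [S → S u]
Suuu => Suuuu   [S → S u]
Suuuu => Suuuuu   [S → S u]
Suuuuu => Suuuuuu   [S → S u]
Suuuuuu => juuuuuu   [S → j]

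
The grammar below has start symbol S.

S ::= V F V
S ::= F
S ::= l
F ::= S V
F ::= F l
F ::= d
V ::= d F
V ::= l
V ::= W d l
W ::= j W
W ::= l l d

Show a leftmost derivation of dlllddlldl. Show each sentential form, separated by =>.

S => VFV   [S ::= V F V]
VFV => dFFV   [V ::= d F]
dFFV => dFlFV   [F ::= F l]
dFlFV => dSVlFV   [F ::= S V]
dSVlFV => dlVlFV   [S ::= l]
dlVlFV => dlWdllFV   [V ::= W d l]
dlWdllFV => dlllddllFV   [W ::= l l d]
dlllddllFV => dlllddlldV   [F ::= d]
dlllddlldV => dlllddlldl   [V ::= l]

S => VFV => dFFV => dFlFV => dSVlFV => dlVlFV => dlWdllFV => dlllddllFV => dlllddlldV => dlllddlldl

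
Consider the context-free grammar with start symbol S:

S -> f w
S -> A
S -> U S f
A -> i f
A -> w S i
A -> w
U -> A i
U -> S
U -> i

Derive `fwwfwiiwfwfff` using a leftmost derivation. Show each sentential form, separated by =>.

S => USf   [S -> U S f]
USf => SSf   [U -> S]
SSf => fwSf   [S -> f w]
fwSf => fwUSff   [S -> U S f]
fwUSff => fwAiSff   [U -> A i]
fwAiSff => fwwSiiSff   [A -> w S i]
fwwSiiSff => fwwfwiiSff   [S -> f w]
fwwfwiiSff => fwwfwiiUSfff   [S -> U S f]
fwwfwiiUSfff => fwwfwiiSSfff   [U -> S]
fwwfwiiSSfff => fwwfwiiASfff   [S -> A]
fwwfwiiASfff => fwwfwiiwSfff   [A -> w]
fwwfwiiwSfff => fwwfwiiwfwfff   [S -> f w]

S=>USf=>SSf=>fwSf=>fwUSff=>fwAiSff=>fwwSiiSff=>fwwfwiiSff=>fwwfwiiUSfff=>fwwfwiiSSfff=>fwwfwiiASfff=>fwwfwiiwSfff=>fwwfwiiwfwfff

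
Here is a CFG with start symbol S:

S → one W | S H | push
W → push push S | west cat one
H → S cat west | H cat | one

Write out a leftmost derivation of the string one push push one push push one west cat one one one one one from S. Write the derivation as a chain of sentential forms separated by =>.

S => S H => S H H => one W H H => one push push S H H => one push push S H H H => one push push one W H H H => one push push one push push S H H H => one push push one push push S H H H H => one push push one push push one W H H H H => one push push one push push one west cat one H H H H => one push push one push push one west cat one one H H H => one push push one push push one west cat one one one H H => one push push one push push one west cat one one one one H => one push push one push push one west cat one one one one one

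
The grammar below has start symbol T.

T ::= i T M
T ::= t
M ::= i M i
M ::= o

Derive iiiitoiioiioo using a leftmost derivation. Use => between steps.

T => iTM   [T ::= i T M]
iTM => iiTMM   [T ::= i T M]
iiTMM => iiiTMMM   [T ::= i T M]
iiiTMMM => iiiiTMMMM   [T ::= i T M]
iiiiTMMMM => iiiitMMMM   [T ::= t]
iiiitMMMM => iiiitoMMM   [M ::= o]
iiiitoMMM => iiiitoiMiMM   [M ::= i M i]
iiiitoiMiMM => iiiitoiiMiiMM   [M ::= i M i]
iiiitoiiMiiMM => iiiitoiioiiMM   [M ::= o]
iiiitoiioiiMM => iiiitoiioiioM   [M ::= o]
iiiitoiioiioM => iiiitoiioiioo   [M ::= o]

T=>iTM=>iiTMM=>iiiTMMM=>iiiiTMMMM=>iiiitMMMM=>iiiitoMMM=>iiiitoiMiMM=>iiiitoiiMiiMM=>iiiitoiioiiMM=>iiiitoiioiioM=>iiiitoiioiioo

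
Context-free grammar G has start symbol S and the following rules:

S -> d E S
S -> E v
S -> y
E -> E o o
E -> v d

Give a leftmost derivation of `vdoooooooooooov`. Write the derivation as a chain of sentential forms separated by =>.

S => Ev => Eoov => Eoooov => Eoooooov => Eoooooooov => Eoooooooooov => Eoooooooooooov => vdoooooooooooov

S => Ev   [S -> E v]
Ev => Eoov   [E -> E o o]
Eoov => Eoooov   [E -> E o o]
Eoooov => Eoooooov   [E -> E o o]
Eoooooov => Eoooooooov   [E -> E o o]
Eoooooooov => Eoooooooooov   [E -> E o o]
Eoooooooooov => Eoooooooooooov   [E -> E o o]
Eoooooooooooov => vdoooooooooooov   [E -> v d]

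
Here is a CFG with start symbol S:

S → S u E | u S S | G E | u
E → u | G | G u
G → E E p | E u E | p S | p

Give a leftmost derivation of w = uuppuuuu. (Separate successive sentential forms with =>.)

S=>uSS=>uuS=>uuGE=>uupSE=>uupSuEE=>uupGEuEE=>uuppEuEE=>uuppuuEE=>uuppuuuE=>uuppuuuu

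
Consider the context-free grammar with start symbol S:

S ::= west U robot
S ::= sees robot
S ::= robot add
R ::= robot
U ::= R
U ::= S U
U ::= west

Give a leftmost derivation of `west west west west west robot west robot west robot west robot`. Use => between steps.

S => west U robot   [S ::= west U robot]
west U robot => west S U robot   [U ::= S U]
west S U robot => west west U robot U robot   [S ::= west U robot]
west west U robot U robot => west west S U robot U robot   [U ::= S U]
west west S U robot U robot => west west west U robot U robot U robot   [S ::= west U robot]
west west west U robot U robot U robot => west west west S U robot U robot U robot   [U ::= S U]
west west west S U robot U robot U robot => west west west west U robot U robot U robot U robot   [S ::= west U robot]
west west west west U robot U robot U robot U robot => west west west west west robot U robot U robot U robot   [U ::= west]
west west west west west robot U robot U robot U robot => west west west west west robot west robot U robot U robot   [U ::= west]
west west west west west robot west robot U robot U robot => west west west west west robot west robot west robot U robot   [U ::= west]
west west west west west robot west robot west robot U robot => west west west west west robot west robot west robot west robot   [U ::= west]

S => west U robot => west S U robot => west west U robot U robot => west west S U robot U robot => west west west U robot U robot U robot => west west west S U robot U robot U robot => west west west west U robot U robot U robot U robot => west west west west west robot U robot U robot U robot => west west west west west robot west robot U robot U robot => west west west west west robot west robot west robot U robot => west west west west west robot west robot west robot west robot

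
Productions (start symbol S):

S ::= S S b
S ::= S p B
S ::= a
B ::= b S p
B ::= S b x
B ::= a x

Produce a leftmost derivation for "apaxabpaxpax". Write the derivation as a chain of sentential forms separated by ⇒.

S ⇒ SpB   [S ::= S p B]
SpB ⇒ SpBpB   [S ::= S p B]
SpBpB ⇒ SSbpBpB   [S ::= S S b]
SSbpBpB ⇒ SpBSbpBpB   [S ::= S p B]
SpBSbpBpB ⇒ apBSbpBpB   [S ::= a]
apBSbpBpB ⇒ apaxSbpBpB   [B ::= a x]
apaxSbpBpB ⇒ apaxabpBpB   [S ::= a]
apaxabpBpB ⇒ apaxabpaxpB   [B ::= a x]
apaxabpaxpB ⇒ apaxabpaxpax   [B ::= a x]

S ⇒ SpB ⇒ SpBpB ⇒ SSbpBpB ⇒ SpBSbpBpB ⇒ apBSbpBpB ⇒ apaxSbpBpB ⇒ apaxabpBpB ⇒ apaxabpaxpB ⇒ apaxabpaxpax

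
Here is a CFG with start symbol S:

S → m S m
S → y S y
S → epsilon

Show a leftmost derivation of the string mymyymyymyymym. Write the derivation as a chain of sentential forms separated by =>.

S=>mSm=>mySym=>mymSmym=>mymySymym=>mymyySyymym=>mymyymSmyymym=>mymyymySymyymym=>mymyymyymyymym

S => mSm   [S → m S m]
mSm => mySym   [S → y S y]
mySym => mymSmym   [S → m S m]
mymSmym => mymySymym   [S → y S y]
mymySymym => mymyySyymym   [S → y S y]
mymyySyymym => mymyymSmyymym   [S → m S m]
mymyymSmyymym => mymyymySymyymym   [S → y S y]
mymyymySymyymym => mymyymyymyymym   [S → epsilon]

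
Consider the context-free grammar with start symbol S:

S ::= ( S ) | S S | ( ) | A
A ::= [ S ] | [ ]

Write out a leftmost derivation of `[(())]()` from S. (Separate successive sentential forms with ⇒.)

S ⇒ SS ⇒ AS ⇒ [S]S ⇒ [(S)]S ⇒ [(())]S ⇒ [(())]()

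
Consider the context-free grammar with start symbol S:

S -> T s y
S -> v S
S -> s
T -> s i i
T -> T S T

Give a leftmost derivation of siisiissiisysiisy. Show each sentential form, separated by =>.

S => Tsy   [S -> T s y]
Tsy => TSTsy   [T -> T S T]
TSTsy => siiSTsy   [T -> s i i]
siiSTsy => siiTsyTsy   [S -> T s y]
siiTsyTsy => siiTSTsyTsy   [T -> T S T]
siiTSTsyTsy => siisiiSTsyTsy   [T -> s i i]
siisiiSTsyTsy => siisiisTsyTsy   [S -> s]
siisiisTsyTsy => siisiissiisyTsy   [T -> s i i]
siisiissiisyTsy => siisiissiisysiisy   [T -> s i i]

S => Tsy => TSTsy => siiSTsy => siiTsyTsy => siiTSTsyTsy => siisiiSTsyTsy => siisiisTsyTsy => siisiissiisyTsy => siisiissiisysiisy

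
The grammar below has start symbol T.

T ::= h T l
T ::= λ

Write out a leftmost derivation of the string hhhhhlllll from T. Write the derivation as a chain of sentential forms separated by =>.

T=>hTl=>hhTll=>hhhTlll=>hhhhTllll=>hhhhhTlllll=>hhhhhlllll

T => hTl   [T ::= h T l]
hTl => hhTll   [T ::= h T l]
hhTll => hhhTlll   [T ::= h T l]
hhhTlll => hhhhTllll   [T ::= h T l]
hhhhTllll => hhhhhTlllll   [T ::= h T l]
hhhhhTlllll => hhhhhlllll   [T ::= λ]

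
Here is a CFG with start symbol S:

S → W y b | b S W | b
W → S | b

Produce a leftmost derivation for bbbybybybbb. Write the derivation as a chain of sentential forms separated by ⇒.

S ⇒ bSW   [S → b S W]
bSW ⇒ bbSWW   [S → b S W]
bbSWW ⇒ bbWybWW   [S → W y b]
bbWybWW ⇒ bbSybWW   [W → S]
bbSybWW ⇒ bbWybybWW   [S → W y b]
bbWybybWW ⇒ bbSybybWW   [W → S]
bbSybybWW ⇒ bbWybybybWW   [S → W y b]
bbWybybybWW ⇒ bbbybybybWW   [W → b]
bbbybybybWW ⇒ bbbybybybbW   [W → b]
bbbybybybbW ⇒ bbbybybybbb   [W → b]

S ⇒ bSW ⇒ bbSWW ⇒ bbWybWW ⇒ bbSybWW ⇒ bbWybybWW ⇒ bbSybybWW ⇒ bbWybybybWW ⇒ bbbybybybWW ⇒ bbbybybybbW ⇒ bbbybybybbb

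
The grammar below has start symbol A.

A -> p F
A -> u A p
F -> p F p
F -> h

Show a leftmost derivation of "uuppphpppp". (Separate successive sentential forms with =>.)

A => uAp   [A -> u A p]
uAp => uuApp   [A -> u A p]
uuApp => uupFpp   [A -> p F]
uupFpp => uuppFppp   [F -> p F p]
uuppFppp => uupppFpppp   [F -> p F p]
uupppFpppp => uuppphpppp   [F -> h]

A=>uAp=>uuApp=>uupFpp=>uuppFppp=>uupppFpppp=>uuppphpppp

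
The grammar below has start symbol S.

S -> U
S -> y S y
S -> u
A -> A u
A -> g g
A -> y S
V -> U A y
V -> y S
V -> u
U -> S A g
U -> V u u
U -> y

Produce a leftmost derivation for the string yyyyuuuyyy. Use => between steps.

S=>ySy=>yySyy=>yyySyyy=>yyyUyyy=>yyyVuuyyy=>yyyySuuyyy=>yyyyuuuyyy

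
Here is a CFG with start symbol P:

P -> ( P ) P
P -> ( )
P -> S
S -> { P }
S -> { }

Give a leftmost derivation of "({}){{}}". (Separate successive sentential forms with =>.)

P => (P)P   [P -> ( P ) P]
(P)P => (S)P   [P -> S]
(S)P => ({})P   [S -> { }]
({})P => ({})S   [P -> S]
({})S => ({}){P}   [S -> { P }]
({}){P} => ({}){S}   [P -> S]
({}){S} => ({}){{}}   [S -> { }]

P => (P)P => (S)P => ({})P => ({})S => ({}){P} => ({}){S} => ({}){{}}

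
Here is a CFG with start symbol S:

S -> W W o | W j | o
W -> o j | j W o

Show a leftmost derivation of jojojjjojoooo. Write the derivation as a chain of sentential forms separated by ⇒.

S ⇒ WWo   [S -> W W o]
WWo ⇒ jWoWo   [W -> j W o]
jWoWo ⇒ jojoWo   [W -> o j]
jojoWo ⇒ jojojWoo   [W -> j W o]
jojojWoo ⇒ jojojjWooo   [W -> j W o]
jojojjWooo ⇒ jojojjjWoooo   [W -> j W o]
jojojjjWoooo ⇒ jojojjjojoooo   [W -> o j]

S ⇒ WWo ⇒ jWoWo ⇒ jojoWo ⇒ jojojWoo ⇒ jojojjWooo ⇒ jojojjjWoooo ⇒ jojojjjojoooo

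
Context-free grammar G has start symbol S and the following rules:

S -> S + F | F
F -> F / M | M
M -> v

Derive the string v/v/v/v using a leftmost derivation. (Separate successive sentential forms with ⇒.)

S ⇒ F ⇒ F/M ⇒ F/M/M ⇒ F/M/M/M ⇒ M/M/M/M ⇒ v/M/M/M ⇒ v/v/M/M ⇒ v/v/v/M ⇒ v/v/v/v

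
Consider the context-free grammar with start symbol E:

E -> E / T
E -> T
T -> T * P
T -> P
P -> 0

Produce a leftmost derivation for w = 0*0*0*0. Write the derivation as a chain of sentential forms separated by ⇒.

E ⇒ T ⇒ T*P ⇒ T*P*P ⇒ T*P*P*P ⇒ P*P*P*P ⇒ 0*P*P*P ⇒ 0*0*P*P ⇒ 0*0*0*P ⇒ 0*0*0*0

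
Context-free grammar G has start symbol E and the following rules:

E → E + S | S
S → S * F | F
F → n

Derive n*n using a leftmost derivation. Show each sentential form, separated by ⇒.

E ⇒ S ⇒ S*F ⇒ F*F ⇒ n*F ⇒ n*n

E ⇒ S   [E → S]
S ⇒ S*F   [S → S * F]
S*F ⇒ F*F   [S → F]
F*F ⇒ n*F   [F → n]
n*F ⇒ n*n   [F → n]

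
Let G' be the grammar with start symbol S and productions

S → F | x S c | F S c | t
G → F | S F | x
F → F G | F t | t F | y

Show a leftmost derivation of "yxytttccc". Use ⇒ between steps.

S ⇒ FSc   [S → F S c]
FSc ⇒ ySc   [F → y]
ySc ⇒ yxScc   [S → x S c]
yxScc ⇒ yxFSccc   [S → F S c]
yxFSccc ⇒ yxFtSccc   [F → F t]
yxFtSccc ⇒ yxFttSccc   [F → F t]
yxFttSccc ⇒ yxyttSccc   [F → y]
yxyttSccc ⇒ yxytttccc   [S → t]

S ⇒ FSc ⇒ ySc ⇒ yxScc ⇒ yxFSccc ⇒ yxFtSccc ⇒ yxFttSccc ⇒ yxyttSccc ⇒ yxytttccc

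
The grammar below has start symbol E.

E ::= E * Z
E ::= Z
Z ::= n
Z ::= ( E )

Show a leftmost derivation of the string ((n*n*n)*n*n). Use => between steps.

E => Z => (E) => (E*Z) => (E*Z*Z) => (Z*Z*Z) => ((E)*Z*Z) => ((E*Z)*Z*Z) => ((E*Z*Z)*Z*Z) => ((Z*Z*Z)*Z*Z) => ((n*Z*Z)*Z*Z) => ((n*n*Z)*Z*Z) => ((n*n*n)*Z*Z) => ((n*n*n)*n*Z) => ((n*n*n)*n*n)

E => Z   [E ::= Z]
Z => (E)   [Z ::= ( E )]
(E) => (E*Z)   [E ::= E * Z]
(E*Z) => (E*Z*Z)   [E ::= E * Z]
(E*Z*Z) => (Z*Z*Z)   [E ::= Z]
(Z*Z*Z) => ((E)*Z*Z)   [Z ::= ( E )]
((E)*Z*Z) => ((E*Z)*Z*Z)   [E ::= E * Z]
((E*Z)*Z*Z) => ((E*Z*Z)*Z*Z)   [E ::= E * Z]
((E*Z*Z)*Z*Z) => ((Z*Z*Z)*Z*Z)   [E ::= Z]
((Z*Z*Z)*Z*Z) => ((n*Z*Z)*Z*Z)   [Z ::= n]
((n*Z*Z)*Z*Z) => ((n*n*Z)*Z*Z)   [Z ::= n]
((n*n*Z)*Z*Z) => ((n*n*n)*Z*Z)   [Z ::= n]
((n*n*n)*Z*Z) => ((n*n*n)*n*Z)   [Z ::= n]
((n*n*n)*n*Z) => ((n*n*n)*n*n)   [Z ::= n]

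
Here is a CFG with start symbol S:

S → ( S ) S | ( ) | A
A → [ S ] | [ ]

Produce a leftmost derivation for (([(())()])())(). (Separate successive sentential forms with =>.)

S=>(S)S=>((S)S)S=>((A)S)S=>(([S])S)S=>(([(S)S])S)S=>(([(())S])S)S=>(([(())()])S)S=>(([(())()])())S=>(([(())()])())()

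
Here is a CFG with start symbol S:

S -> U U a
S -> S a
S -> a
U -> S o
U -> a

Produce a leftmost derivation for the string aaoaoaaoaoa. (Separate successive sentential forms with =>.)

S => UUa => SoUa => UUaoUa => SoUaoUa => UUaoUaoUa => aUaoUaoUa => aSoaoUaoUa => aaoaoUaoUa => aaoaoaaoUa => aaoaoaaoSoa => aaoaoaaoaoa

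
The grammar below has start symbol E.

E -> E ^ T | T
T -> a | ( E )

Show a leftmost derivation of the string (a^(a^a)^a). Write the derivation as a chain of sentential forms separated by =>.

E => T => (E) => (E^T) => (E^T^T) => (T^T^T) => (a^T^T) => (a^(E)^T) => (a^(E^T)^T) => (a^(T^T)^T) => (a^(a^T)^T) => (a^(a^a)^T) => (a^(a^a)^a)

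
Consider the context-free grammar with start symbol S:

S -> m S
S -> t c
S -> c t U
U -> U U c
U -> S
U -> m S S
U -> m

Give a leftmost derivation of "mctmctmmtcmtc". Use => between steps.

S => mS   [S -> m S]
mS => mctU   [S -> c t U]
mctU => mctS   [U -> S]
mctS => mctmS   [S -> m S]
mctmS => mctmctU   [S -> c t U]
mctmctU => mctmctmSS   [U -> m S S]
mctmctmSS => mctmctmmSS   [S -> m S]
mctmctmmSS => mctmctmmtcS   [S -> t c]
mctmctmmtcS => mctmctmmtcmS   [S -> m S]
mctmctmmtcmS => mctmctmmtcmtc   [S -> t c]

S=>mS=>mctU=>mctS=>mctmS=>mctmctU=>mctmctmSS=>mctmctmmSS=>mctmctmmtcS=>mctmctmmtcmS=>mctmctmmtcmtc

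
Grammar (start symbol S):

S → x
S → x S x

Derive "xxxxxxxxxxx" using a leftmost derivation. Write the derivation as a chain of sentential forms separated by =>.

S=>xSx=>xxSxx=>xxxSxxx=>xxxxSxxxx=>xxxxxSxxxxx=>xxxxxxxxxxx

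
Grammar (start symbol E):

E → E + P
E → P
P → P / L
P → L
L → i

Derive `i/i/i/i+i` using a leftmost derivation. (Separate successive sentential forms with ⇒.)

E ⇒ E+P ⇒ P+P ⇒ P/L+P ⇒ P/L/L+P ⇒ P/L/L/L+P ⇒ L/L/L/L+P ⇒ i/L/L/L+P ⇒ i/i/L/L+P ⇒ i/i/i/L+P ⇒ i/i/i/i+P ⇒ i/i/i/i+L ⇒ i/i/i/i+i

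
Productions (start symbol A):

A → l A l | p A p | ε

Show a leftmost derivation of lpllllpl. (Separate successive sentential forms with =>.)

A => lAl => lpApl => lplAlpl => lpllAllpl => lpllllpl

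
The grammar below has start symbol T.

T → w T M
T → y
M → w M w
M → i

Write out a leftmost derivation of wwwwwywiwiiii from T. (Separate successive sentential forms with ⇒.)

T ⇒ wTM ⇒ wwTMM ⇒ wwwTMMM ⇒ wwwwTMMMM ⇒ wwwwwTMMMMM ⇒ wwwwwyMMMMM ⇒ wwwwwywMwMMMM ⇒ wwwwwywiwMMMM ⇒ wwwwwywiwiMMM ⇒ wwwwwywiwiiMM ⇒ wwwwwywiwiiiM ⇒ wwwwwywiwiiii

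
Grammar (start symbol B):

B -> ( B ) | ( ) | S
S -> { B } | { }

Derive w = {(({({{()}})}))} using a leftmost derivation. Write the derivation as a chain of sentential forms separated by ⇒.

B ⇒ S ⇒ {B} ⇒ {(B)} ⇒ {((B))} ⇒ {((S))} ⇒ {(({B}))} ⇒ {(({(B)}))} ⇒ {(({(S)}))} ⇒ {(({({B})}))} ⇒ {(({({S})}))} ⇒ {(({({{B}})}))} ⇒ {(({({{()}})}))}

B ⇒ S   [B -> S]
S ⇒ {B}   [S -> { B }]
{B} ⇒ {(B)}   [B -> ( B )]
{(B)} ⇒ {((B))}   [B -> ( B )]
{((B))} ⇒ {((S))}   [B -> S]
{((S))} ⇒ {(({B}))}   [S -> { B }]
{(({B}))} ⇒ {(({(B)}))}   [B -> ( B )]
{(({(B)}))} ⇒ {(({(S)}))}   [B -> S]
{(({(S)}))} ⇒ {(({({B})}))}   [S -> { B }]
{(({({B})}))} ⇒ {(({({S})}))}   [B -> S]
{(({({S})}))} ⇒ {(({({{B}})}))}   [S -> { B }]
{(({({{B}})}))} ⇒ {(({({{()}})}))}   [B -> ( )]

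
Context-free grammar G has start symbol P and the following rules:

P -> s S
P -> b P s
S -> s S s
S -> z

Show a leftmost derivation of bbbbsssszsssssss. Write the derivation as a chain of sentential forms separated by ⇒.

P ⇒ bPs ⇒ bbPss ⇒ bbbPsss ⇒ bbbbPssss ⇒ bbbbsSssss ⇒ bbbbssSsssss ⇒ bbbbsssSssssss ⇒ bbbbssssSsssssss ⇒ bbbbsssszsssssss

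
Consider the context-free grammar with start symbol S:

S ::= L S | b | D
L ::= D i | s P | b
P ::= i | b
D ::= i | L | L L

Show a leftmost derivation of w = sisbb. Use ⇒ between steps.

S ⇒ LS   [S ::= L S]
LS ⇒ sPS   [L ::= s P]
sPS ⇒ siS   [P ::= i]
siS ⇒ siLS   [S ::= L S]
siLS ⇒ sisPS   [L ::= s P]
sisPS ⇒ sisbS   [P ::= b]
sisbS ⇒ sisbb   [S ::= b]

S ⇒ LS ⇒ sPS ⇒ siS ⇒ siLS ⇒ sisPS ⇒ sisbS ⇒ sisbb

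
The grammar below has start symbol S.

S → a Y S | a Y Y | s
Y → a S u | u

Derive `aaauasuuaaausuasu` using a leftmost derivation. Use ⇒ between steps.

S⇒aYS⇒aaSuS⇒aaaYYuS⇒aaauYuS⇒aaauaSuuS⇒aaauasuuS⇒aaauasuuaYY⇒aaauasuuaaSuY⇒aaauasuuaaaYSuY⇒aaauasuuaaauSuY⇒aaauasuuaaausuY⇒aaauasuuaaausuaSu⇒aaauasuuaaausuasu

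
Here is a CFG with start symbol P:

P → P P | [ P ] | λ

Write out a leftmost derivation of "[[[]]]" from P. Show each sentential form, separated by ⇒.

P ⇒ PP   [P → P P]
PP ⇒ [P]P   [P → [ P ]]
[P]P ⇒ [PP]P   [P → P P]
[PP]P ⇒ [[P]P]P   [P → [ P ]]
[[P]P]P ⇒ [[PP]P]P   [P → P P]
[[PP]P]P ⇒ [[PPP]P]P   [P → P P]
[[PPP]P]P ⇒ [[PPPP]P]P   [P → P P]
[[PPPP]P]P ⇒ [[[P]PPP]P]P   [P → [ P ]]
[[[P]PPP]P]P ⇒ [[[]PPP]P]P   [P → λ]
[[[]PPP]P]P ⇒ [[[]PP]P]P   [P → λ]
[[[]PP]P]P ⇒ [[[]P]P]P   [P → λ]
[[[]P]P]P ⇒ [[[]]P]P   [P → λ]
[[[]]P]P ⇒ [[[]]]P   [P → λ]
[[[]]]P ⇒ [[[]]]   [P → λ]

P ⇒ PP ⇒ [P]P ⇒ [PP]P ⇒ [[P]P]P ⇒ [[PP]P]P ⇒ [[PPP]P]P ⇒ [[PPPP]P]P ⇒ [[[P]PPP]P]P ⇒ [[[]PPP]P]P ⇒ [[[]PP]P]P ⇒ [[[]P]P]P ⇒ [[[]]P]P ⇒ [[[]]]P ⇒ [[[]]]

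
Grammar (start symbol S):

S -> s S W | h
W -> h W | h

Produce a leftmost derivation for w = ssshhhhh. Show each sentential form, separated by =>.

S=>sSW=>ssSWW=>sssSWWW=>ssshWWW=>ssshhWW=>ssshhhW=>ssshhhhW=>ssshhhhh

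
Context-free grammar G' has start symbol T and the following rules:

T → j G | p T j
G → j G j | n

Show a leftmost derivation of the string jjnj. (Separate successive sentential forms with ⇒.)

T ⇒ jG ⇒ jjGj ⇒ jjnj

T ⇒ jG   [T → j G]
jG ⇒ jjGj   [G → j G j]
jjGj ⇒ jjnj   [G → n]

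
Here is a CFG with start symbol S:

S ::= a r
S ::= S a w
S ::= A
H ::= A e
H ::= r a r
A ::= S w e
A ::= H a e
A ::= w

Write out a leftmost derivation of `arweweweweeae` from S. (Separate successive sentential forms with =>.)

S => A => Hae => Aeae => Sweeae => Aweeae => Sweweeae => Aweweeae => Sweweweeae => Aweweweeae => Sweweweweeae => arweweweweeae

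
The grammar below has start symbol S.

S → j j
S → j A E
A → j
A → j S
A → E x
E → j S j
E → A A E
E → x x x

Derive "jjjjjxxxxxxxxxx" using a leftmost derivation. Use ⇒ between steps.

S ⇒ jAE ⇒ jExE ⇒ jAAExE ⇒ jjAExE ⇒ jjjSExE ⇒ jjjjAEExE ⇒ jjjjjEExE ⇒ jjjjjxxxExE ⇒ jjjjjxxxxxxxE ⇒ jjjjjxxxxxxxxxx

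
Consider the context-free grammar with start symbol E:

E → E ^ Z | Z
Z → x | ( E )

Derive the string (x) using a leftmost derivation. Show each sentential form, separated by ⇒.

E ⇒ Z ⇒ (E) ⇒ (Z) ⇒ (x)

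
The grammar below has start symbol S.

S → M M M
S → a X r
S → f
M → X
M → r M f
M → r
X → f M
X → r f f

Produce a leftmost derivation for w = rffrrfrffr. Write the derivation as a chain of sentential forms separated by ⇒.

S ⇒ MMM   [S → M M M]
MMM ⇒ XMM   [M → X]
XMM ⇒ rffMM   [X → r f f]
rffMM ⇒ rffrMfM   [M → r M f]
rffrMfM ⇒ rffrrMffM   [M → r M f]
rffrrMffM ⇒ rffrrXffM   [M → X]
rffrrXffM ⇒ rffrrfMffM   [X → f M]
rffrrfMffM ⇒ rffrrfrffM   [M → r]
rffrrfrffM ⇒ rffrrfrffr   [M → r]

S ⇒ MMM ⇒ XMM ⇒ rffMM ⇒ rffrMfM ⇒ rffrrMffM ⇒ rffrrXffM ⇒ rffrrfMffM ⇒ rffrrfrffM ⇒ rffrrfrffr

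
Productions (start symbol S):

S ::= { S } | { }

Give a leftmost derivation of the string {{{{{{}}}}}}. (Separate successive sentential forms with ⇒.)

S ⇒ {S} ⇒ {{S}} ⇒ {{{S}}} ⇒ {{{{S}}}} ⇒ {{{{{S}}}}} ⇒ {{{{{{}}}}}}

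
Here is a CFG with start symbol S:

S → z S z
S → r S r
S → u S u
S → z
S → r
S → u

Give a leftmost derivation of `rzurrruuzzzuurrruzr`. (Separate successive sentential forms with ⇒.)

S ⇒ rSr   [S → r S r]
rSr ⇒ rzSzr   [S → z S z]
rzSzr ⇒ rzuSuzr   [S → u S u]
rzuSuzr ⇒ rzurSruzr   [S → r S r]
rzurSruzr ⇒ rzurrSrruzr   [S → r S r]
rzurrSrruzr ⇒ rzurrrSrrruzr   [S → r S r]
rzurrrSrrruzr ⇒ rzurrruSurrruzr   [S → u S u]
rzurrruSurrruzr ⇒ rzurrruuSuurrruzr   [S → u S u]
rzurrruuSuurrruzr ⇒ rzurrruuzSzuurrruzr   [S → z S z]
rzurrruuzSzuurrruzr ⇒ rzurrruuzzzuurrruzr   [S → z]

S⇒rSr⇒rzSzr⇒rzuSuzr⇒rzurSruzr⇒rzurrSrruzr⇒rzurrrSrrruzr⇒rzurrruSurrruzr⇒rzurrruuSuurrruzr⇒rzurrruuzSzuurrruzr⇒rzurrruuzzzuurrruzr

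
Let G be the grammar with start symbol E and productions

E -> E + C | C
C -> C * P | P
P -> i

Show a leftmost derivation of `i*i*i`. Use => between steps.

E=>C=>C*P=>C*P*P=>P*P*P=>i*P*P=>i*i*P=>i*i*i

E => C   [E -> C]
C => C*P   [C -> C * P]
C*P => C*P*P   [C -> C * P]
C*P*P => P*P*P   [C -> P]
P*P*P => i*P*P   [P -> i]
i*P*P => i*i*P   [P -> i]
i*i*P => i*i*i   [P -> i]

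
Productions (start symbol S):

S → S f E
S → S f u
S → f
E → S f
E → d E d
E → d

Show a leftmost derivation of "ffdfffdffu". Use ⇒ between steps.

S ⇒ Sfu   [S → S f u]
Sfu ⇒ SfEfu   [S → S f E]
SfEfu ⇒ SfEfEfu   [S → S f E]
SfEfEfu ⇒ ffEfEfu   [S → f]
ffEfEfu ⇒ ffdfEfu   [E → d]
ffdfEfu ⇒ ffdfSffu   [E → S f]
ffdfSffu ⇒ ffdfSfEffu   [S → S f E]
ffdfSfEffu ⇒ ffdfffEffu   [S → f]
ffdfffEffu ⇒ ffdfffdffu   [E → d]

S ⇒ Sfu ⇒ SfEfu ⇒ SfEfEfu ⇒ ffEfEfu ⇒ ffdfEfu ⇒ ffdfSffu ⇒ ffdfSfEffu ⇒ ffdfffEffu ⇒ ffdfffdffu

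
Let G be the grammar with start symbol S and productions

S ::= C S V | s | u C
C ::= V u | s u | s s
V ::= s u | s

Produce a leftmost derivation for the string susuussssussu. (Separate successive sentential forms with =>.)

S=>CSV=>VuSV=>suSV=>suCSVV=>suVuSVV=>susuuSVV=>susuuCSVVV=>susuussSVVV=>susuusssVVV=>susuussssuVV=>susuussssusV=>susuussssussu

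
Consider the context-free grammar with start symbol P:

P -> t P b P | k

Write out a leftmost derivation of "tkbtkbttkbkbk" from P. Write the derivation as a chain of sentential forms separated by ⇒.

P ⇒ tPbP ⇒ tkbP ⇒ tkbtPbP ⇒ tkbtkbP ⇒ tkbtkbtPbP ⇒ tkbtkbttPbPbP ⇒ tkbtkbttkbPbP ⇒ tkbtkbttkbkbP ⇒ tkbtkbttkbkbk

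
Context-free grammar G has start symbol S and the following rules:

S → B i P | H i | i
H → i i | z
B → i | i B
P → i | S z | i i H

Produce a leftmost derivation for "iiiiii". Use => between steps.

S => BiP   [S → B i P]
BiP => iBiP   [B → i B]
iBiP => iiBiP   [B → i B]
iiBiP => iiiBiP   [B → i B]
iiiBiP => iiiiiP   [B → i]
iiiiiP => iiiiii   [P → i]

S => BiP => iBiP => iiBiP => iiiBiP => iiiiiP => iiiiii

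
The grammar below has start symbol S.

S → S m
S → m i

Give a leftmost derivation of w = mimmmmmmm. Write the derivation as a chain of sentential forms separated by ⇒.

S ⇒ Sm ⇒ Smm ⇒ Smmm ⇒ Smmmm ⇒ Smmmmm ⇒ Smmmmmm ⇒ Smmmmmmm ⇒ mimmmmmmm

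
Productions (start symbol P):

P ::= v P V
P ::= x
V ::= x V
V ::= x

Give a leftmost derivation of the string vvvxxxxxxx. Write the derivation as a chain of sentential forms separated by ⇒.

P ⇒ vPV ⇒ vvPVV ⇒ vvvPVVV ⇒ vvvxVVV ⇒ vvvxxVVV ⇒ vvvxxxVV ⇒ vvvxxxxV ⇒ vvvxxxxxV ⇒ vvvxxxxxxV ⇒ vvvxxxxxxx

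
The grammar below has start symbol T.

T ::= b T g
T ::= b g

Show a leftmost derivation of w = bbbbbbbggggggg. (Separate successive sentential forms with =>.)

T => bTg   [T ::= b T g]
bTg => bbTgg   [T ::= b T g]
bbTgg => bbbTggg   [T ::= b T g]
bbbTggg => bbbbTgggg   [T ::= b T g]
bbbbTgggg => bbbbbTggggg   [T ::= b T g]
bbbbbTggggg => bbbbbbTgggggg   [T ::= b T g]
bbbbbbTgggggg => bbbbbbbggggggg   [T ::= b g]

T => bTg => bbTgg => bbbTggg => bbbbTgggg => bbbbbTggggg => bbbbbbTgggggg => bbbbbbbggggggg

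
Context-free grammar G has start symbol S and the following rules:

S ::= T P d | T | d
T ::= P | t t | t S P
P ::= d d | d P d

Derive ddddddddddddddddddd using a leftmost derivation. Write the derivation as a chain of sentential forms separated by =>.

S => TPd   [S ::= T P d]
TPd => PPd   [T ::= P]
PPd => dPdPd   [P ::= d P d]
dPdPd => ddPddPd   [P ::= d P d]
ddPddPd => ddddddPd   [P ::= d d]
ddddddPd => dddddddPdd   [P ::= d P d]
dddddddPdd => ddddddddPddd   [P ::= d P d]
ddddddddPddd => dddddddddPdddd   [P ::= d P d]
dddddddddPdddd => ddddddddddPddddd   [P ::= d P d]
ddddddddddPddddd => dddddddddddPdddddd   [P ::= d P d]
dddddddddddPdddddd => ddddddddddddddddddd   [P ::= d d]

S => TPd => PPd => dPdPd => ddPddPd => ddddddPd => dddddddPdd => ddddddddPddd => dddddddddPdddd => ddddddddddPddddd => dddddddddddPdddddd => ddddddddddddddddddd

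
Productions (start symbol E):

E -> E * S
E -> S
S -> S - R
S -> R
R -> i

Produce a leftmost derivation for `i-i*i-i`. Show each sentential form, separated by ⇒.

E ⇒ E*S ⇒ S*S ⇒ S-R*S ⇒ R-R*S ⇒ i-R*S ⇒ i-i*S ⇒ i-i*S-R ⇒ i-i*R-R ⇒ i-i*i-R ⇒ i-i*i-i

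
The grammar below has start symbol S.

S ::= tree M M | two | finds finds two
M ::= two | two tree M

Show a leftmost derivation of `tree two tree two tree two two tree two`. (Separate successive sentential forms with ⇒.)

S ⇒ tree M M   [S ::= tree M M]
tree M M ⇒ tree two tree M M   [M ::= two tree M]
tree two tree M M ⇒ tree two tree two tree M M   [M ::= two tree M]
tree two tree two tree M M ⇒ tree two tree two tree two M   [M ::= two]
tree two tree two tree two M ⇒ tree two tree two tree two two tree M   [M ::= two tree M]
tree two tree two tree two two tree M ⇒ tree two tree two tree two two tree two   [M ::= two]

S ⇒ tree M M ⇒ tree two tree M M ⇒ tree two tree two tree M M ⇒ tree two tree two tree two M ⇒ tree two tree two tree two two tree M ⇒ tree two tree two tree two two tree two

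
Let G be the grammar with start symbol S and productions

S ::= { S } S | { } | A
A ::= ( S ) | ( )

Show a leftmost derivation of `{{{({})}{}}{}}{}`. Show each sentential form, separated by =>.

S => {S}S => {{S}S}S => {{{S}S}S}S => {{{A}S}S}S => {{{(S)}S}S}S => {{{({})}S}S}S => {{{({})}{}}S}S => {{{({})}{}}{}}S => {{{({})}{}}{}}{}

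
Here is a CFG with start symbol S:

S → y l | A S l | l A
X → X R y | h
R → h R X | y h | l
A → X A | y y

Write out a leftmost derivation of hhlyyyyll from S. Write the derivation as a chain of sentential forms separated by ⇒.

S ⇒ ASl   [S → A S l]
ASl ⇒ XASl   [A → X A]
XASl ⇒ hASl   [X → h]
hASl ⇒ hXASl   [A → X A]
hXASl ⇒ hXRyASl   [X → X R y]
hXRyASl ⇒ hhRyASl   [X → h]
hhRyASl ⇒ hhlyASl   [R → l]
hhlyASl ⇒ hhlyyySl   [A → y y]
hhlyyySl ⇒ hhlyyyyll   [S → y l]

S⇒ASl⇒XASl⇒hASl⇒hXASl⇒hXRyASl⇒hhRyASl⇒hhlyASl⇒hhlyyySl⇒hhlyyyyll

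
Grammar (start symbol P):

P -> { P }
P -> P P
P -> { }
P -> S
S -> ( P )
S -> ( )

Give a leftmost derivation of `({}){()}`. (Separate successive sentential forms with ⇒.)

P ⇒ PP   [P -> P P]
PP ⇒ SP   [P -> S]
SP ⇒ (P)P   [S -> ( P )]
(P)P ⇒ ({})P   [P -> { }]
({})P ⇒ ({}){P}   [P -> { P }]
({}){P} ⇒ ({}){S}   [P -> S]
({}){S} ⇒ ({}){()}   [S -> ( )]

P ⇒ PP ⇒ SP ⇒ (P)P ⇒ ({})P ⇒ ({}){P} ⇒ ({}){S} ⇒ ({}){()}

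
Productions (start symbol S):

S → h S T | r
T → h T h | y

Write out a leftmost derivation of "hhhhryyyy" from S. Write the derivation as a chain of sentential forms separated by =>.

S => hST => hhSTT => hhhSTTT => hhhhSTTTT => hhhhrTTTT => hhhhryTTT => hhhhryyTT => hhhhryyyT => hhhhryyyy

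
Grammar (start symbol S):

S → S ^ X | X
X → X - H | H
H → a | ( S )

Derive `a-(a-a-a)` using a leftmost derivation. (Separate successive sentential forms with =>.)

S=>X=>X-H=>H-H=>a-H=>a-(S)=>a-(X)=>a-(X-H)=>a-(X-H-H)=>a-(H-H-H)=>a-(a-H-H)=>a-(a-a-H)=>a-(a-a-a)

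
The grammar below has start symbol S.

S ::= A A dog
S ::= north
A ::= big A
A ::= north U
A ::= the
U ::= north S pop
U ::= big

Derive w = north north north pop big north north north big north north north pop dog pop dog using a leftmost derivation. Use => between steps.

S => A A dog => north U A dog => north north S pop A dog => north north north pop A dog => north north north pop big A dog => north north north pop big north U dog => north north north pop big north north S pop dog => north north north pop big north north A A dog pop dog => north north north pop big north north north U A dog pop dog => north north north pop big north north north big A dog pop dog => north north north pop big north north north big north U dog pop dog => north north north pop big north north north big north north S pop dog pop dog => north north north pop big north north north big north north north pop dog pop dog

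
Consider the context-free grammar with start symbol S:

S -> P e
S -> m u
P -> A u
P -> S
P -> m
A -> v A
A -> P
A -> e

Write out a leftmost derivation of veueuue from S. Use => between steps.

S => Pe => Aue => Pue => Auue => vAuue => vPuue => vSuue => vPeuue => vAueuue => veueuue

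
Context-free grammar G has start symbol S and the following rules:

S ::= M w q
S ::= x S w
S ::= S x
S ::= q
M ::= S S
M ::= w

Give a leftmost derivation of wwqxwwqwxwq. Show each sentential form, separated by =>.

S => Mwq   [S ::= M w q]
Mwq => SSwq   [M ::= S S]
SSwq => MwqSwq   [S ::= M w q]
MwqSwq => wwqSwq   [M ::= w]
wwqSwq => wwqSxwq   [S ::= S x]
wwqSxwq => wwqxSwxwq   [S ::= x S w]
wwqxSwxwq => wwqxMwqwxwq   [S ::= M w q]
wwqxMwqwxwq => wwqxwwqwxwq   [M ::= w]

S => Mwq => SSwq => MwqSwq => wwqSwq => wwqSxwq => wwqxSwxwq => wwqxMwqwxwq => wwqxwwqwxwq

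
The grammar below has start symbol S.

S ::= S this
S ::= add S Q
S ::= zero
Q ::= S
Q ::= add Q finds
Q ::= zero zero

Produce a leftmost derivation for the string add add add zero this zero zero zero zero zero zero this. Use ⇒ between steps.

S ⇒ S this ⇒ add S Q this ⇒ add add S Q Q this ⇒ add add add S Q Q Q this ⇒ add add add S this Q Q Q this ⇒ add add add zero this Q Q Q this ⇒ add add add zero this zero zero Q Q this ⇒ add add add zero this zero zero zero zero Q this ⇒ add add add zero this zero zero zero zero zero zero this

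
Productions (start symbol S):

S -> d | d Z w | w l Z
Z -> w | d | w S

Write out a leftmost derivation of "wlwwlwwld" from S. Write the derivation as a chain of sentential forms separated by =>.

S => wlZ => wlwS => wlwwlZ => wlwwlwS => wlwwlwwlZ => wlwwlwwld

S => wlZ   [S -> w l Z]
wlZ => wlwS   [Z -> w S]
wlwS => wlwwlZ   [S -> w l Z]
wlwwlZ => wlwwlwS   [Z -> w S]
wlwwlwS => wlwwlwwlZ   [S -> w l Z]
wlwwlwwlZ => wlwwlwwld   [Z -> d]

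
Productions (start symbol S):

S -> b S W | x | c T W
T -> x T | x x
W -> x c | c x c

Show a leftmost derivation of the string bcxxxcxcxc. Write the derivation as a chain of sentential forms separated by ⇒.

S ⇒ bSW ⇒ bcTWW ⇒ bcxTWW ⇒ bcxxxWW ⇒ bcxxxcxcW ⇒ bcxxxcxcxc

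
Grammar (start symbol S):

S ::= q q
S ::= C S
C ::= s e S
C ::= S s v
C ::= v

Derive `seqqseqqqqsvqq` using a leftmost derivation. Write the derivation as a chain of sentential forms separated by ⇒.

S ⇒ CS   [S ::= C S]
CS ⇒ SsvS   [C ::= S s v]
SsvS ⇒ CSsvS   [S ::= C S]
CSsvS ⇒ seSSsvS   [C ::= s e S]
seSSsvS ⇒ seqqSsvS   [S ::= q q]
seqqSsvS ⇒ seqqCSsvS   [S ::= C S]
seqqCSsvS ⇒ seqqseSSsvS   [C ::= s e S]
seqqseSSsvS ⇒ seqqseqqSsvS   [S ::= q q]
seqqseqqSsvS ⇒ seqqseqqqqsvS   [S ::= q q]
seqqseqqqqsvS ⇒ seqqseqqqqsvqq   [S ::= q q]

S ⇒ CS ⇒ SsvS ⇒ CSsvS ⇒ seSSsvS ⇒ seqqSsvS ⇒ seqqCSsvS ⇒ seqqseSSsvS ⇒ seqqseqqSsvS ⇒ seqqseqqqqsvS ⇒ seqqseqqqqsvqq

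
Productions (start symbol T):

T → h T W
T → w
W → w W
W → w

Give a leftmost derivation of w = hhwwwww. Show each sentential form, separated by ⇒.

T ⇒ hTW ⇒ hhTWW ⇒ hhwWW ⇒ hhwwW ⇒ hhwwwW ⇒ hhwwwwW ⇒ hhwwwww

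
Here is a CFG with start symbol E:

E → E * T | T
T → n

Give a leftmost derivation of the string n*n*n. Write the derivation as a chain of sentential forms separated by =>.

E=>E*T=>E*T*T=>T*T*T=>n*T*T=>n*n*T=>n*n*n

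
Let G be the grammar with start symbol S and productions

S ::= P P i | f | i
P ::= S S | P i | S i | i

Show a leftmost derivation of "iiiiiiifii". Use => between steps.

S => PPi   [S ::= P P i]
PPi => SSPi   [P ::= S S]
SSPi => PPiSPi   [S ::= P P i]
PPiSPi => SSPiSPi   [P ::= S S]
SSPiSPi => PPiSPiSPi   [S ::= P P i]
PPiSPiSPi => SiPiSPiSPi   [P ::= S i]
SiPiSPiSPi => iiPiSPiSPi   [S ::= i]
iiPiSPiSPi => iiiiSPiSPi   [P ::= i]
iiiiSPiSPi => iiiiiPiSPi   [S ::= i]
iiiiiPiSPi => iiiiiiiSPi   [P ::= i]
iiiiiiiSPi => iiiiiiifPi   [S ::= f]
iiiiiiifPi => iiiiiiifii   [P ::= i]

S=>PPi=>SSPi=>PPiSPi=>SSPiSPi=>PPiSPiSPi=>SiPiSPiSPi=>iiPiSPiSPi=>iiiiSPiSPi=>iiiiiPiSPi=>iiiiiiiSPi=>iiiiiiifPi=>iiiiiiifii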